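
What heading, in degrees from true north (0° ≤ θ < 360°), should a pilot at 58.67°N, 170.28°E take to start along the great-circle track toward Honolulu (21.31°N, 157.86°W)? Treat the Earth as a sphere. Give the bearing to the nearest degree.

135°

Δλ = -157.86 − 170.28 = -328.14°; wrapped into (−180°, 180°]: 31.86°.
θ = atan2( sin Δλ · cos φ₂ , cos φ₁ · sin φ₂ − sin φ₁ · cos φ₂ · cos Δλ )
  = atan2(0.49176, -0.48693) = 134.717° → normalised to [0°, 360°): 134.717°.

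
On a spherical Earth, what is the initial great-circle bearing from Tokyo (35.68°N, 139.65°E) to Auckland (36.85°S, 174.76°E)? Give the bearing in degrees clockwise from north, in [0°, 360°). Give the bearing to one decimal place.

Δλ = 174.76 − 139.65 = 35.11°.
θ = atan2( sin Δλ · cos φ₂ , cos φ₁ · sin φ₂ − sin φ₁ · cos φ₂ · cos Δλ )
  = atan2(0.46024, -0.86895) = 152.092° → normalised to [0°, 360°): 152.092°.

152.1°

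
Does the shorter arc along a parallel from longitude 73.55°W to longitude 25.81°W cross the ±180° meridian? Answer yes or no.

No

Signed shortest Δλ = ((-25.81 − -73.55 + 180) mod 360) − 180 = 47.74°.
Going east by 47.74° from -73.55° reaches -25.81° without touching 180°.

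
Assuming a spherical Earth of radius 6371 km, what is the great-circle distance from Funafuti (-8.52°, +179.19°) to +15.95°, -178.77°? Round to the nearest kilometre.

2730 km

Δλ = -178.77 − 179.19 = -357.96°; wrapped into (−180°, 180°]: 2.04°.
Δφ = 15.95 − -8.52 = 24.47°.
a = sin²(Δφ/2) + cos φ₁ · cos φ₂ · sin²(Δλ/2) = 0.045212.
c = 2·atan2(√a, √(1−a)) = 0.42853 rad → d = 6371·c ≈ 2730.19 km.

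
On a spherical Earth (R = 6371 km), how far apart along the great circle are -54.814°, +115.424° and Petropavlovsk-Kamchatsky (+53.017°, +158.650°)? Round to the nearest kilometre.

Δλ = 158.650 − 115.424 = 43.226°.
Δφ = 53.017 − -54.814 = 107.831°.
a = sin²(Δφ/2) + cos φ₁ · cos φ₂ · sin²(Δλ/2) = 0.700135.
c = 2·atan2(√a, √(1−a)) = 1.98261 rad → d = 6371·c ≈ 12631.20 km.

12631 km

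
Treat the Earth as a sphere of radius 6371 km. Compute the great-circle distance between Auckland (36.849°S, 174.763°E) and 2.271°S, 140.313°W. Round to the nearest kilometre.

Δλ = -140.313 − 174.763 = -315.076°; wrapped into (−180°, 180°]: 44.924°.
Δφ = -2.271 − -36.849 = 34.578°.
a = sin²(Δφ/2) + cos φ₁ · cos φ₂ · sin²(Δλ/2) = 0.205045.
c = 2·atan2(√a, √(1−a)) = 0.93985 rad → d = 6371·c ≈ 5987.78 km.

5988 km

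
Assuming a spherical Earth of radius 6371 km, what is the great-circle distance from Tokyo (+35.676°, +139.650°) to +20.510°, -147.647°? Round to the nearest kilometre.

Δλ = -147.647 − 139.650 = -287.297°; wrapped into (−180°, 180°]: 72.703°.
Δφ = 20.510 − 35.676 = -15.166°.
a = sin²(Δφ/2) + cos φ₁ · cos φ₂ · sin²(Δλ/2) = 0.284724.
c = 2·atan2(√a, √(1−a)) = 1.12569 rad → d = 6371·c ≈ 7171.78 km.

7172 km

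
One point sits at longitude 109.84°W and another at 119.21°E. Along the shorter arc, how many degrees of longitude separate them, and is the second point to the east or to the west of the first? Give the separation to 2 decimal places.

Raw difference: 119.21 − -109.84 = 229.05°.
Normalise into (−180°, 180°]: 229.05° − 360° = -130.95°.
Negative ⇒ the second point lies to the west; separation 130.95°.

130.95° west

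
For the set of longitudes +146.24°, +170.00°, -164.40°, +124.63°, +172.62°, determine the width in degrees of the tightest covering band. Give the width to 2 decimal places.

70.97°

Sort the longitudes: -164.40°, +124.63°, +146.24°, +170.00°, +172.62°.
Eastward gaps between consecutive values (wrapping around): 289.03°, 21.61°, 23.76°, 2.62°, 22.98°.
Largest gap = 289.03° ⇒ minimal covering band is its complement: 360° − 289.03° = 70.97°.
Band runs from +124.63° eastward to -164.40°, crossing the antimeridian.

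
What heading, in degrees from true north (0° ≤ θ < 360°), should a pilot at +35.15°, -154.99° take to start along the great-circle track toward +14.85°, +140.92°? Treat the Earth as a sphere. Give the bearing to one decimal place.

267.8°

Δλ = 140.92 − -154.99 = 295.91°; wrapped into (−180°, 180°]: -64.09°.
θ = atan2( sin Δλ · cos φ₂ , cos φ₁ · sin φ₂ − sin φ₁ · cos φ₂ · cos Δλ )
  = atan2(-0.86944, -0.03361) = -92.214° → normalised to [0°, 360°): 267.786°.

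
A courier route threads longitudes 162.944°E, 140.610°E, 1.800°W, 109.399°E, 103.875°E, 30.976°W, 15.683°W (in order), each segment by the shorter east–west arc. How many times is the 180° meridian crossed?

0

Leg 1: +162.944° → +140.610°, shortest Δλ = -22.334° (west) — does not cross 180°.
Leg 2: +140.610° → -1.800°, shortest Δλ = -142.41° (west) — does not cross 180°.
Leg 3: -1.800° → +109.399°, shortest Δλ = 111.199° (east) — does not cross 180°.
Leg 4: +109.399° → +103.875°, shortest Δλ = -5.524° (west) — does not cross 180°.
Leg 5: +103.875° → -30.976°, shortest Δλ = -134.851° (west) — does not cross 180°.
Leg 6: -30.976° → -15.683°, shortest Δλ = 15.293° (east) — does not cross 180°.
Total crossings: 0.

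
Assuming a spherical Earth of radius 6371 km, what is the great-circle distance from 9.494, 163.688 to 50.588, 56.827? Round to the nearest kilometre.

Δλ = 56.827 − 163.688 = -106.861°.
Δφ = 50.588 − 9.494 = 41.094°.
a = sin²(Δφ/2) + cos φ₁ · cos φ₂ · sin²(Δλ/2) = 0.527096.
c = 2·atan2(√a, √(1−a)) = 1.62502 rad → d = 6371·c ≈ 10352.97 km.

10353 km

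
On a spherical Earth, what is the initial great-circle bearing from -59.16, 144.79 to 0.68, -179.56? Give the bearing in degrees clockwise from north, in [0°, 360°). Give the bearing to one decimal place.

Δλ = -179.56 − 144.79 = -324.35°; wrapped into (−180°, 180°]: 35.65°.
θ = atan2( sin Δλ · cos φ₂ , cos φ₁ · sin φ₂ − sin φ₁ · cos φ₂ · cos Δλ )
  = atan2(0.58279, 0.70373) = 39.630° → normalised to [0°, 360°): 39.630°.

39.6°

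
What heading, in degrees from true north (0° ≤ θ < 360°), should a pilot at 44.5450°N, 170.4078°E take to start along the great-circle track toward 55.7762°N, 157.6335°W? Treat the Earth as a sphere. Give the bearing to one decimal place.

Δλ = -157.6335 − 170.4078 = -328.0413°; wrapped into (−180°, 180°]: 31.9587°.
θ = atan2( sin Δλ · cos φ₂ , cos φ₁ · sin φ₂ − sin φ₁ · cos φ₂ · cos Δλ )
  = atan2(0.29770, 0.25457) = 49.466° → normalised to [0°, 360°): 49.466°.

49.5°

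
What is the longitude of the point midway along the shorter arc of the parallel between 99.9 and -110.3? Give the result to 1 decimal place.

+174.8°

Signed shortest Δλ from +99.9° to -110.3° is +149.8°.
Midpoint longitude = +99.9° + (+149.8°)/2 = +99.9° + 74.9° = +174.8°.
(The naïve average (+99.9 + -110.3)/2 = -5.2° is on the wrong side of the globe.)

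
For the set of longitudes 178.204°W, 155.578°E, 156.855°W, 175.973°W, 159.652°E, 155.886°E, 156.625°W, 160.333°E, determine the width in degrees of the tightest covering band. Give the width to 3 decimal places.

Sort the longitudes: -178.204°, -175.973°, -156.855°, -156.625°, +155.578°, +155.886°, +159.652°, +160.333°.
Eastward gaps between consecutive values (wrapping around): 2.231°, 19.118°, 0.230°, 312.203°, 0.308°, 3.766°, 0.681°, 21.463°.
Largest gap = 312.203° ⇒ minimal covering band is its complement: 360° − 312.203° = 47.797°.
Band runs from +155.578° eastward to -156.625°, crossing the antimeridian.

47.797°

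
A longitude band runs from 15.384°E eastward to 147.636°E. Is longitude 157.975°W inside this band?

No

Band width going east from +15.384° to +147.636°: ((147.636 − 15.384) mod 360) = 132.252°.
Offset of -157.975° east of the west edge: ((-157.975 − 15.384) mod 360) = 186.641°.
186.641° > 132.252° ⇒ outside.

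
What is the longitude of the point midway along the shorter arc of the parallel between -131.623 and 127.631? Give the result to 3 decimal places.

+178.004°

Signed shortest Δλ from -131.623° to +127.631° is -100.746°.
Midpoint longitude = -131.623° + (-100.746°)/2 = -131.623° − 50.373° = -181.996°.
Normalise into (−180°, 180°]: +178.004°.
(The naïve average (-131.623 + +127.631)/2 = -1.996° is on the wrong side of the globe.)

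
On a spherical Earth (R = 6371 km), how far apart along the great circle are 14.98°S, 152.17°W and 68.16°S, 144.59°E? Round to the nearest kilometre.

Δλ = 144.59 − -152.17 = 296.76°; wrapped into (−180°, 180°]: -63.24°.
Δφ = -68.16 − -14.98 = -53.18°.
a = sin²(Δφ/2) + cos φ₁ · cos φ₂ · sin²(Δλ/2) = 0.299130.
c = 2·atan2(√a, √(1−a)) = 1.15738 rad → d = 6371·c ≈ 7373.68 km.

7374 km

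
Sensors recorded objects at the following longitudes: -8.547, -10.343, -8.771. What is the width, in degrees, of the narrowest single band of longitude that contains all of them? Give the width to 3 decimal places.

Sort the longitudes: -10.343°, -8.771°, -8.547°.
Eastward gaps between consecutive values (wrapping around): 1.572°, 0.224°, 358.204°.
Largest gap = 358.204° ⇒ minimal covering band is its complement: 360° − 358.204° = 1.796°.
Band runs from -10.343° eastward to -8.547°.

1.796°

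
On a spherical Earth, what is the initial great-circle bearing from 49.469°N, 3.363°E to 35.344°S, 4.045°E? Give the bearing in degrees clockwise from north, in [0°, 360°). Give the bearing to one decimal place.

179.4°

Δλ = 4.045 − 3.363 = 0.682°.
θ = atan2( sin Δλ · cos φ₂ , cos φ₁ · sin φ₂ − sin φ₁ · cos φ₂ · cos Δλ )
  = atan2(0.00971, -0.99586) = 179.441° → normalised to [0°, 360°): 179.441°.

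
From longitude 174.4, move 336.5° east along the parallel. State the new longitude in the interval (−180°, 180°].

+150.9°

Start at +174.4°; shift +336.5° → +510.9°.
+510.9° lies outside (−180°, 180°]; subtract 360° → +150.9°.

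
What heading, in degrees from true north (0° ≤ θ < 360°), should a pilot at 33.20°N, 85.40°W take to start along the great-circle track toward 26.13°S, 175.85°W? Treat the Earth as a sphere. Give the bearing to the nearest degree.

248°

Δλ = -175.85 − -85.40 = -90.45°.
θ = atan2( sin Δλ · cos φ₂ , cos φ₁ · sin φ₂ − sin φ₁ · cos φ₂ · cos Δλ )
  = atan2(-0.89777, -0.36466) = -112.106° → normalised to [0°, 360°): 247.894°.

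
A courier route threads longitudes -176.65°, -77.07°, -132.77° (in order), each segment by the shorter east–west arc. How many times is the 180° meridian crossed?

0

Leg 1: -176.65° → -77.07°, shortest Δλ = 99.58° (east) — does not cross 180°.
Leg 2: -77.07° → -132.77°, shortest Δλ = -55.7° (west) — does not cross 180°.
Total crossings: 0.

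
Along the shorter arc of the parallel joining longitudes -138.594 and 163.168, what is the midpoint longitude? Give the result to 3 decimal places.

-167.713°

Signed shortest Δλ from -138.594° to +163.168° is -58.238°.
Midpoint longitude = -138.594° + (-58.238°)/2 = -138.594° − 29.119° = -167.713°.
(The naïve average (-138.594 + +163.168)/2 = 12.287° is on the wrong side of the globe.)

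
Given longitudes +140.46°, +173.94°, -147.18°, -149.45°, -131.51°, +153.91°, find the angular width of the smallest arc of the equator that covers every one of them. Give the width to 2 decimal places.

88.03°

Sort the longitudes: -149.45°, -147.18°, -131.51°, +140.46°, +153.91°, +173.94°.
Eastward gaps between consecutive values (wrapping around): 2.27°, 15.67°, 271.97°, 13.45°, 20.03°, 36.61°.
Largest gap = 271.97° ⇒ minimal covering band is its complement: 360° − 271.97° = 88.03°.
Band runs from +140.46° eastward to -131.51°, crossing the antimeridian.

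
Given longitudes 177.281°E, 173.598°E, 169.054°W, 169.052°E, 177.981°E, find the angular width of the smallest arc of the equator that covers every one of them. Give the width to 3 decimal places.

21.894°

Sort the longitudes: -169.054°, +169.052°, +173.598°, +177.281°, +177.981°.
Eastward gaps between consecutive values (wrapping around): 338.106°, 4.546°, 3.683°, 0.700°, 12.965°.
Largest gap = 338.106° ⇒ minimal covering band is its complement: 360° − 338.106° = 21.894°.
Band runs from +169.052° eastward to -169.054°, crossing the antimeridian.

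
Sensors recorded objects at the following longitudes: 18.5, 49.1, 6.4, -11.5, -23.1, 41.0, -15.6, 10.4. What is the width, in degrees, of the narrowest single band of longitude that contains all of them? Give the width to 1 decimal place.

Sort the longitudes: -23.1°, -15.6°, -11.5°, +6.4°, +10.4°, +18.5°, +41.0°, +49.1°.
Eastward gaps between consecutive values (wrapping around): 7.5°, 4.1°, 17.9°, 4.0°, 8.1°, 22.5°, 8.1°, 287.8°.
Largest gap = 287.8° ⇒ minimal covering band is its complement: 360° − 287.8° = 72.2°.
Band runs from -23.1° eastward to +49.1°.

72.2°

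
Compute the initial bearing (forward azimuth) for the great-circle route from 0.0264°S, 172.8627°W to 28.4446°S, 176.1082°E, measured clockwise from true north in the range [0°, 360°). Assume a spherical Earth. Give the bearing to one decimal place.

199.5°

Δλ = 176.1082 − -172.8627 = 348.9709°; wrapped into (−180°, 180°]: -11.0291°.
θ = atan2( sin Δλ · cos φ₂ , cos φ₁ · sin φ₂ − sin φ₁ · cos φ₂ · cos Δλ )
  = atan2(-0.16821, -0.47591) = -160.534° → normalised to [0°, 360°): 199.466°.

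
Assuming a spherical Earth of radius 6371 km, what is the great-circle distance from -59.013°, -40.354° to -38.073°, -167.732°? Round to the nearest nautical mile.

Δλ = -167.732 − -40.354 = -127.378°.
Δφ = -38.073 − -59.013 = 20.940°.
a = sin²(Δφ/2) + cos φ₁ · cos φ₂ · sin²(Δλ/2) = 0.358694.
c = 2·atan2(√a, √(1−a)) = 1.28428 rad → d = 6371·c ≈ 8182.15 km ≈ 4418.01 nmi.

4418 nmi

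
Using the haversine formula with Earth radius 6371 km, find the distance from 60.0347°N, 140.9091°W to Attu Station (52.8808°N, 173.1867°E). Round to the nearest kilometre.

Δλ = 173.1867 − -140.9091 = 314.0958°; wrapped into (−180°, 180°]: -45.9042°.
Δφ = 52.8808 − 60.0347 = -7.1539°.
a = sin²(Δφ/2) + cos φ₁ · cos φ₂ · sin²(Δλ/2) = 0.049729.
c = 2·atan2(√a, √(1−a)) = 0.44978 rad → d = 6371·c ≈ 2865.57 km.

2866 km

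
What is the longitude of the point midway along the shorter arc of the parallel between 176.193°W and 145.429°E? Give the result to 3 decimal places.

164.618°E

Signed shortest Δλ from -176.193° to +145.429° is -38.378°.
Midpoint longitude = -176.193° + (-38.378°)/2 = -176.193° − 19.189° = -195.382°.
Normalise into (−180°, 180°]: +164.618°.
(The naïve average (-176.193 + +145.429)/2 = -15.382° is on the wrong side of the globe.)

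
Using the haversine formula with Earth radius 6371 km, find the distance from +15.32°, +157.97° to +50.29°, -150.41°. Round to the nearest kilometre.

Δλ = -150.41 − 157.97 = -308.38°; wrapped into (−180°, 180°]: 51.62°.
Δφ = 50.29 − 15.32 = 34.97°.
a = sin²(Δφ/2) + cos φ₁ · cos φ₂ · sin²(Δλ/2) = 0.207082.
c = 2·atan2(√a, √(1−a)) = 0.94489 rad → d = 6371·c ≈ 6019.87 km.

6020 km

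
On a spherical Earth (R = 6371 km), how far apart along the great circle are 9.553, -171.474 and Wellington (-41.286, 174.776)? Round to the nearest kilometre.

Δλ = 174.776 − -171.474 = 346.250°; wrapped into (−180°, 180°]: -13.750°.
Δφ = -41.286 − 9.553 = -50.839°.
a = sin²(Δφ/2) + cos φ₁ · cos φ₂ · sin²(Δλ/2) = 0.194867.
c = 2·atan2(√a, √(1−a)) = 0.91440 rad → d = 6371·c ≈ 5825.64 km.

5826 km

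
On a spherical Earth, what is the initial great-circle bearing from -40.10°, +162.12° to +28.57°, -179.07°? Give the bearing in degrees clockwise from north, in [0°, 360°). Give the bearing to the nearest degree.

Δλ = -179.07 − 162.12 = -341.19°; wrapped into (−180°, 180°]: 18.81°.
θ = atan2( sin Δλ · cos φ₂ , cos φ₁ · sin φ₂ − sin φ₁ · cos φ₂ · cos Δλ )
  = atan2(0.28317, 0.90129) = 17.442° → normalised to [0°, 360°): 17.442°.

17°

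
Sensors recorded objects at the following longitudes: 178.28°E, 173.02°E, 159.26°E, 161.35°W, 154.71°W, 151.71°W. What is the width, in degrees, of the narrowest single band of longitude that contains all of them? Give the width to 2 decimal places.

Sort the longitudes: -161.35°, -154.71°, -151.71°, +159.26°, +173.02°, +178.28°.
Eastward gaps between consecutive values (wrapping around): 6.64°, 3.00°, 310.97°, 13.76°, 5.26°, 20.37°.
Largest gap = 310.97° ⇒ minimal covering band is its complement: 360° − 310.97° = 49.03°.
Band runs from +159.26° eastward to -151.71°, crossing the antimeridian.

49.03°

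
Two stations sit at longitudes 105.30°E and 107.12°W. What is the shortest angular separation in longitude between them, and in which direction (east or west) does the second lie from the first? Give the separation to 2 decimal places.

147.58° east

Raw difference: -107.12 − 105.30 = -212.42°.
Normalise into (−180°, 180°]: -212.42° + 360° = 147.58°.
Positive ⇒ the second point lies to the east; separation 147.58°.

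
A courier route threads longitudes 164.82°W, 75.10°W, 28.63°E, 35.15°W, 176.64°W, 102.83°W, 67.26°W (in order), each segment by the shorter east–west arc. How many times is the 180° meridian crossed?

Leg 1: -164.82° → -75.10°, shortest Δλ = 89.72° (east) — does not cross 180°.
Leg 2: -75.10° → +28.63°, shortest Δλ = 103.73° (east) — does not cross 180°.
Leg 3: +28.63° → -35.15°, shortest Δλ = -63.78° (west) — does not cross 180°.
Leg 4: -35.15° → -176.64°, shortest Δλ = -141.49° (west) — does not cross 180°.
Leg 5: -176.64° → -102.83°, shortest Δλ = 73.81° (east) — does not cross 180°.
Leg 6: -102.83° → -67.26°, shortest Δλ = 35.57° (east) — does not cross 180°.
Total crossings: 0.

0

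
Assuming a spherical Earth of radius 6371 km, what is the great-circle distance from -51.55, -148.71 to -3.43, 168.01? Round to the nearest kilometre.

Δλ = 168.01 − -148.71 = 316.72°; wrapped into (−180°, 180°]: -43.28°.
Δφ = -3.43 − -51.55 = 48.12°.
a = sin²(Δφ/2) + cos φ₁ · cos φ₂ · sin²(Δλ/2) = 0.250627.
c = 2·atan2(√a, √(1−a)) = 1.04865 rad → d = 6371·c ≈ 6680.92 km.

6681 km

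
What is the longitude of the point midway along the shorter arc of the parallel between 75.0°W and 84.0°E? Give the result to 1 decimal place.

4.5°E

Signed shortest Δλ from -75.0° to +84.0° is +159.0°.
Midpoint longitude = -75.0° + (+159.0°)/2 = -75.0° + 79.5° = +4.5°.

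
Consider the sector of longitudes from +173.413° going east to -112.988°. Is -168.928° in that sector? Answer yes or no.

Yes

Band width going east from +173.413° to -112.988°: ((-112.988 − 173.413) mod 360) = 73.599°.
Offset of -168.928° east of the west edge: ((-168.928 − 173.413) mod 360) = 17.659°.
17.659° ≤ 73.599° ⇒ inside.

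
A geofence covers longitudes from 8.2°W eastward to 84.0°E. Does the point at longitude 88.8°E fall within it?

No

Band width going east from -8.2° to +84.0°: ((84.0 − -8.2) mod 360) = 92.2°.
Offset of +88.8° east of the west edge: ((88.8 − -8.2) mod 360) = 97.0°.
97.0° > 92.2° ⇒ outside.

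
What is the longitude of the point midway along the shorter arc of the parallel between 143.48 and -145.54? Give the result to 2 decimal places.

Signed shortest Δλ from +143.48° to -145.54° is +70.98°.
Midpoint longitude = +143.48° + (+70.98°)/2 = +143.48° + 35.49° = +178.97°.
(The naïve average (+143.48 + -145.54)/2 = -1.03° is on the wrong side of the globe.)

+178.97°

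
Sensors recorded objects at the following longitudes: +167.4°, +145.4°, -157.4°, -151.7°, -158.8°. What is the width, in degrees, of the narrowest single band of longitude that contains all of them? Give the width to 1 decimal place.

62.9°

Sort the longitudes: -158.8°, -157.4°, -151.7°, +145.4°, +167.4°.
Eastward gaps between consecutive values (wrapping around): 1.4°, 5.7°, 297.1°, 22.0°, 33.8°.
Largest gap = 297.1° ⇒ minimal covering band is its complement: 360° − 297.1° = 62.9°.
Band runs from +145.4° eastward to -151.7°, crossing the antimeridian.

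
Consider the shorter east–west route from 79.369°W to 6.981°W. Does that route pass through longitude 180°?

Signed shortest Δλ = ((-6.981 − -79.369 + 180) mod 360) − 180 = 72.388°.
Going east by 72.388° from -79.369° reaches -6.981° without touching 180°.

No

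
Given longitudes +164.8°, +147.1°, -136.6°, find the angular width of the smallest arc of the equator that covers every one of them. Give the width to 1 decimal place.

Sort the longitudes: -136.6°, +147.1°, +164.8°.
Eastward gaps between consecutive values (wrapping around): 283.7°, 17.7°, 58.6°.
Largest gap = 283.7° ⇒ minimal covering band is its complement: 360° − 283.7° = 76.3°.
Band runs from +147.1° eastward to -136.6°, crossing the antimeridian.

76.3°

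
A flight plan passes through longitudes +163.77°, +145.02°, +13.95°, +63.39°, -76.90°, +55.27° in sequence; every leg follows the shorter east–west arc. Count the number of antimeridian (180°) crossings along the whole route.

Leg 1: +163.77° → +145.02°, shortest Δλ = -18.75° (west) — does not cross 180°.
Leg 2: +145.02° → +13.95°, shortest Δλ = -131.07° (west) — does not cross 180°.
Leg 3: +13.95° → +63.39°, shortest Δλ = 49.44° (east) — does not cross 180°.
Leg 4: +63.39° → -76.90°, shortest Δλ = -140.29° (west) — does not cross 180°.
Leg 5: -76.90° → +55.27°, shortest Δλ = 132.17° (east) — does not cross 180°.
Total crossings: 0.

0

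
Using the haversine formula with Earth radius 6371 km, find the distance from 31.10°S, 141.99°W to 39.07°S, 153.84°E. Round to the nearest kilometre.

5786 km

Δλ = 153.84 − -141.99 = 295.83°; wrapped into (−180°, 180°]: -64.17°.
Δφ = -39.07 − -31.10 = -7.97°.
a = sin²(Δφ/2) + cos φ₁ · cos φ₂ · sin²(Δλ/2) = 0.192398.
c = 2·atan2(√a, √(1−a)) = 0.90815 rad → d = 6371·c ≈ 5785.83 km.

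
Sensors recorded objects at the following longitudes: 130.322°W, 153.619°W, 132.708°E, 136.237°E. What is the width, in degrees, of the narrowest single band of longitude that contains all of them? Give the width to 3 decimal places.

96.970°

Sort the longitudes: -153.619°, -130.322°, +132.708°, +136.237°.
Eastward gaps between consecutive values (wrapping around): 23.297°, 263.030°, 3.529°, 70.144°.
Largest gap = 263.030° ⇒ minimal covering band is its complement: 360° − 263.030° = 96.970°.
Band runs from +132.708° eastward to -130.322°, crossing the antimeridian.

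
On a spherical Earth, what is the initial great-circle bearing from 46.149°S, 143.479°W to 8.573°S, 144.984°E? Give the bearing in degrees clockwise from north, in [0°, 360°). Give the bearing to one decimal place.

Δλ = 144.984 − -143.479 = 288.463°; wrapped into (−180°, 180°]: -71.537°.
θ = atan2( sin Δλ · cos φ₂ , cos φ₁ · sin φ₂ − sin φ₁ · cos φ₂ · cos Δλ )
  = atan2(-0.93793, 0.12256) = -82.556° → normalised to [0°, 360°): 277.444°.

277.4°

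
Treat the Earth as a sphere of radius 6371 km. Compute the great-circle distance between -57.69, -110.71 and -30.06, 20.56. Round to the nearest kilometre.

Δλ = 20.56 − -110.71 = 131.27°.
Δφ = -30.06 − -57.69 = 27.63°.
a = sin²(Δφ/2) + cos φ₁ · cos φ₂ · sin²(Δλ/2) = 0.440896.
c = 2·atan2(√a, √(1−a)) = 1.45231 rad → d = 6371·c ≈ 9252.67 km.

9253 km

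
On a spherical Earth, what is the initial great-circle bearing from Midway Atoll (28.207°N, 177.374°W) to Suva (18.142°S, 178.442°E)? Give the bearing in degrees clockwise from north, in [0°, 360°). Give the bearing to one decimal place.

185.5°

Δλ = 178.442 − -177.374 = 355.816°; wrapped into (−180°, 180°]: -4.184°.
θ = atan2( sin Δλ · cos φ₂ , cos φ₁ · sin φ₂ − sin φ₁ · cos φ₂ · cos Δλ )
  = atan2(-0.06933, -0.72236) = -174.518° → normalised to [0°, 360°): 185.482°.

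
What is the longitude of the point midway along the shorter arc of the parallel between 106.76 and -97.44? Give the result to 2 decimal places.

-175.34°

Signed shortest Δλ from +106.76° to -97.44° is +155.80°.
Midpoint longitude = +106.76° + (+155.80°)/2 = +106.76° + 77.90° = +184.66°.
Normalise into (−180°, 180°]: -175.34°.
(The naïve average (+106.76 + -97.44)/2 = 4.66° is on the wrong side of the globe.)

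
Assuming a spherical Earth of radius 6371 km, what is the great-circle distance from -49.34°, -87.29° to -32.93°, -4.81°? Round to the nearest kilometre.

Δλ = -4.81 − -87.29 = 82.48°.
Δφ = -32.93 − -49.34 = 16.41°.
a = sin²(Δφ/2) + cos φ₁ · cos φ₂ · sin²(Δλ/2) = 0.258024.
c = 2·atan2(√a, √(1−a)) = 1.06563 rad → d = 6371·c ≈ 6789.14 km.

6789 km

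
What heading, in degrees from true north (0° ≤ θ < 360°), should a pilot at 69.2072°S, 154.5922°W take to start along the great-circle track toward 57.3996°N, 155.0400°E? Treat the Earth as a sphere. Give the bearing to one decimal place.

326.2°

Δλ = 155.0400 − -154.5922 = 309.6322°; wrapped into (−180°, 180°]: -50.3678°.
θ = atan2( sin Δλ · cos φ₂ , cos φ₁ · sin φ₂ − sin φ₁ · cos φ₂ · cos Δλ )
  = atan2(-0.41494, 0.62034) = -33.778° → normalised to [0°, 360°): 326.222°.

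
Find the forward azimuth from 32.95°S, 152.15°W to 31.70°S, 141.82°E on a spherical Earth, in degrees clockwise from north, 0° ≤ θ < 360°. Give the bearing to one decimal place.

252.0°

Δλ = 141.82 − -152.15 = 293.97°; wrapped into (−180°, 180°]: -66.03°.
θ = atan2( sin Δλ · cos φ₂ , cos φ₁ · sin φ₂ − sin φ₁ · cos φ₂ · cos Δλ )
  = atan2(-0.77744, -0.25295) = -108.023° → normalised to [0°, 360°): 251.977°.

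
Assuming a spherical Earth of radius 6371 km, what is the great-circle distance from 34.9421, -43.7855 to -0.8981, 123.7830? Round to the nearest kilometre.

Δλ = 123.7830 − -43.7855 = 167.5685°.
Δφ = -0.8981 − 34.9421 = -35.8402°.
a = sin²(Δφ/2) + cos φ₁ · cos φ₂ · sin²(Δλ/2) = 0.904695.
c = 2·atan2(√a, √(1−a)) = 2.51391 rad → d = 6371·c ≈ 16016.12 km.

16016 km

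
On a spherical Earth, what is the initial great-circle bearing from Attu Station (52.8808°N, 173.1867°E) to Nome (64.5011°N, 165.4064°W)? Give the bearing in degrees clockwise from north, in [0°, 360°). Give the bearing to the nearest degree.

Δλ = -165.4064 − 173.1867 = -338.5931°; wrapped into (−180°, 180°]: 21.4069°.
θ = atan2( sin Δλ · cos φ₂ , cos φ₁ · sin φ₂ − sin φ₁ · cos φ₂ · cos Δλ )
  = atan2(0.15713, 0.22511) = 34.915° → normalised to [0°, 360°): 34.915°.

35°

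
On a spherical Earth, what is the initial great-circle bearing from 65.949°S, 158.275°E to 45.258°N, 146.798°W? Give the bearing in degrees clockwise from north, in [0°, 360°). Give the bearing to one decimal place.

Δλ = -146.798 − 158.275 = -305.073°; wrapped into (−180°, 180°]: 54.927°.
θ = atan2( sin Δλ · cos φ₂ , cos φ₁ · sin φ₂ − sin φ₁ · cos φ₂ · cos Δλ )
  = atan2(0.57610, 0.65884) = 41.167° → normalised to [0°, 360°): 41.167°.

41.2°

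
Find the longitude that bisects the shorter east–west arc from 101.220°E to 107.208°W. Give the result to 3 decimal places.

Signed shortest Δλ from +101.220° to -107.208° is +151.572°.
Midpoint longitude = +101.220° + (+151.572°)/2 = +101.220° + 75.786° = +177.006°.
(The naïve average (+101.220 + -107.208)/2 = -2.994° is on the wrong side of the globe.)

177.006°E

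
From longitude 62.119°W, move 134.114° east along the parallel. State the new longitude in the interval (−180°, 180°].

71.995°E

Start at -62.119°; shift +134.114° → +71.995°.
+71.995° already lies in (−180°, 180°].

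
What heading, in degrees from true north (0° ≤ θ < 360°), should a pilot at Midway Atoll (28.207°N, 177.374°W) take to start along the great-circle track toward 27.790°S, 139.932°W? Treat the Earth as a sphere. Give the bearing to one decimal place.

144.1°

Δλ = -139.932 − -177.374 = 37.442°.
θ = atan2( sin Δλ · cos φ₂ , cos φ₁ · sin φ₂ − sin φ₁ · cos φ₂ · cos Δλ )
  = atan2(0.53784, -0.74286) = 144.095° → normalised to [0°, 360°): 144.095°.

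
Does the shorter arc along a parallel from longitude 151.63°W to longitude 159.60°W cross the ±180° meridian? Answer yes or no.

No

Signed shortest Δλ = ((-159.60 − -151.63 + 180) mod 360) − 180 = -7.97°.
Going west by 7.97° from -151.63° reaches -159.60° without touching 180°.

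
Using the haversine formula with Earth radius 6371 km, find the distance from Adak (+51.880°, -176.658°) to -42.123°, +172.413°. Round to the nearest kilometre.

10506 km

Δλ = 172.413 − -176.658 = 349.071°; wrapped into (−180°, 180°]: -10.929°.
Δφ = -42.123 − 51.880 = -94.003°.
a = sin²(Δφ/2) + cos φ₁ · cos φ₂ · sin²(Δλ/2) = 0.539057.
c = 2·atan2(√a, √(1−a)) = 1.64899 rad → d = 6371·c ≈ 10505.71 km.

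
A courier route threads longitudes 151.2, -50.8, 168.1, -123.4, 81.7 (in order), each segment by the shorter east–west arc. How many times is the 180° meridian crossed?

4

Leg 1: +151.2° → -50.8°, shortest Δλ = 158.0° (east) — crosses 180°.
Leg 2: -50.8° → +168.1°, shortest Δλ = -141.1° (west) — crosses 180°.
Leg 3: +168.1° → -123.4°, shortest Δλ = 68.5° (east) — crosses 180°.
Leg 4: -123.4° → +81.7°, shortest Δλ = -154.9° (west) — crosses 180°.
Total crossings: 4.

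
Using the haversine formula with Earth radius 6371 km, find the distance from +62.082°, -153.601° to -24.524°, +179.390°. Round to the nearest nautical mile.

Δλ = 179.390 − -153.601 = 332.991°; wrapped into (−180°, 180°]: -27.009°.
Δφ = -24.524 − 62.082 = -86.606°.
a = sin²(Δφ/2) + cos φ₁ · cos φ₂ · sin²(Δλ/2) = 0.493628.
c = 2·atan2(√a, √(1−a)) = 1.55805 rad → d = 6371·c ≈ 9926.35 km ≈ 5359.80 nmi.

5360 nmi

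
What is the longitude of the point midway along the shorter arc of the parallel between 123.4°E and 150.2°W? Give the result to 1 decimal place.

Signed shortest Δλ from +123.4° to -150.2° is +86.4°.
Midpoint longitude = +123.4° + (+86.4°)/2 = +123.4° + 43.2° = +166.6°.
(The naïve average (+123.4 + -150.2)/2 = -13.4° is on the wrong side of the globe.)

166.6°E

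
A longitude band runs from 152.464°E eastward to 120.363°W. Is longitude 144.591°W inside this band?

Yes

Band width going east from +152.464° to -120.363°: ((-120.363 − 152.464) mod 360) = 87.173°.
Offset of -144.591° east of the west edge: ((-144.591 − 152.464) mod 360) = 62.945°.
62.945° ≤ 87.173° ⇒ inside.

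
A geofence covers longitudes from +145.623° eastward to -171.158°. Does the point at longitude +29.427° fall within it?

Band width going east from +145.623° to -171.158°: ((-171.158 − 145.623) mod 360) = 43.219°.
Offset of +29.427° east of the west edge: ((29.427 − 145.623) mod 360) = 243.804°.
243.804° > 43.219° ⇒ outside.

No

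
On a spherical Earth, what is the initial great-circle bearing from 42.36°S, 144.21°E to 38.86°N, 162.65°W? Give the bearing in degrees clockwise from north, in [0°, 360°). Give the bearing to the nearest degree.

Δλ = -162.65 − 144.21 = -306.86°; wrapped into (−180°, 180°]: 53.14°.
θ = atan2( sin Δλ · cos φ₂ , cos φ₁ · sin φ₂ − sin φ₁ · cos φ₂ · cos Δλ )
  = atan2(0.62303, 0.77834) = 38.676° → normalised to [0°, 360°): 38.676°.

39°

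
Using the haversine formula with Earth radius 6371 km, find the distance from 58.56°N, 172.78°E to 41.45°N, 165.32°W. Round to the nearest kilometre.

Δλ = -165.32 − 172.78 = -338.10°; wrapped into (−180°, 180°]: 21.90°.
Δφ = 41.45 − 58.56 = -17.11°.
a = sin²(Δφ/2) + cos φ₁ · cos φ₂ · sin²(Δλ/2) = 0.036236.
c = 2·atan2(√a, √(1−a)) = 0.38305 rad → d = 6371·c ≈ 2440.42 km.

2440 km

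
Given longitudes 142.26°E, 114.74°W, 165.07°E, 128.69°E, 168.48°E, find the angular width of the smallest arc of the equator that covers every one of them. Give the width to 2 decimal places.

116.57°

Sort the longitudes: -114.74°, +128.69°, +142.26°, +165.07°, +168.48°.
Eastward gaps between consecutive values (wrapping around): 243.43°, 13.57°, 22.81°, 3.41°, 76.78°.
Largest gap = 243.43° ⇒ minimal covering band is its complement: 360° − 243.43° = 116.57°.
Band runs from +128.69° eastward to -114.74°, crossing the antimeridian.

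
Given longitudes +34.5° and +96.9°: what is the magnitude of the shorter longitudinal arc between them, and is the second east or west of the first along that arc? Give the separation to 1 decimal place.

62.4° east

Raw difference: 96.9 − 34.5 = 62.4°.
Normalise into (−180°, 180°]: 62.4° stays 62.4°.
Positive ⇒ the second point lies to the east; separation 62.4°.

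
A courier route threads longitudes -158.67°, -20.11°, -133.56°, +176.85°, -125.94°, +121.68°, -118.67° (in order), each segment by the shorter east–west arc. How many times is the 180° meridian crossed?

4

Leg 1: -158.67° → -20.11°, shortest Δλ = 138.56° (east) — does not cross 180°.
Leg 2: -20.11° → -133.56°, shortest Δλ = -113.45° (west) — does not cross 180°.
Leg 3: -133.56° → +176.85°, shortest Δλ = -49.59° (west) — crosses 180°.
Leg 4: +176.85° → -125.94°, shortest Δλ = 57.21° (east) — crosses 180°.
Leg 5: -125.94° → +121.68°, shortest Δλ = -112.38° (west) — crosses 180°.
Leg 6: +121.68° → -118.67°, shortest Δλ = 119.65° (east) — crosses 180°.
Total crossings: 4.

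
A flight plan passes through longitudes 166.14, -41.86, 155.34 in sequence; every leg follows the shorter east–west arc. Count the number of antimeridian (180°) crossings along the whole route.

2

Leg 1: +166.14° → -41.86°, shortest Δλ = 152.0° (east) — crosses 180°.
Leg 2: -41.86° → +155.34°, shortest Δλ = -162.8° (west) — crosses 180°.
Total crossings: 2.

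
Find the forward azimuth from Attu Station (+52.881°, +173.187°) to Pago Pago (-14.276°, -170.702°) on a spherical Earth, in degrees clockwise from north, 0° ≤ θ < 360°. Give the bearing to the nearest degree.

Δλ = -170.702 − 173.187 = -343.889°; wrapped into (−180°, 180°]: 16.111°.
θ = atan2( sin Δλ · cos φ₂ , cos φ₁ · sin φ₂ − sin φ₁ · cos φ₂ · cos Δλ )
  = atan2(0.26893, -0.89122) = 163.209° → normalised to [0°, 360°): 163.209°.

163°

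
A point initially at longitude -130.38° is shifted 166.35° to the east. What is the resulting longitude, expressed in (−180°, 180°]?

Start at -130.38°; shift +166.35° → +35.97°.
+35.97° already lies in (−180°, 180°].

+35.97°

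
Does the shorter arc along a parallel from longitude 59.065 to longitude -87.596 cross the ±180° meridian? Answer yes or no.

Signed shortest Δλ = ((-87.596 − 59.065 + 180) mod 360) − 180 = -146.661°.
Going west by 146.661° from +59.065° reaches -87.596° without touching 180°.

No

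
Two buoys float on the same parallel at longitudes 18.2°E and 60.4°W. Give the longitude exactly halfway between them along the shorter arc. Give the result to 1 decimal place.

21.1°W

Signed shortest Δλ from +18.2° to -60.4° is -78.6°.
Midpoint longitude = +18.2° + (-78.6°)/2 = +18.2° − 39.3° = -21.1°.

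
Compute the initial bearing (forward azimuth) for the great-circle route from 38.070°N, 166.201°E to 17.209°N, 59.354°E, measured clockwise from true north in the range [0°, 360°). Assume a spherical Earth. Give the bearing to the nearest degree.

Δλ = 59.354 − 166.201 = -106.847°.
θ = atan2( sin Δλ · cos φ₂ , cos φ₁ · sin φ₂ − sin φ₁ · cos φ₂ · cos Δλ )
  = atan2(-0.91424, 0.40362) = -66.179° → normalised to [0°, 360°): 293.821°.

294°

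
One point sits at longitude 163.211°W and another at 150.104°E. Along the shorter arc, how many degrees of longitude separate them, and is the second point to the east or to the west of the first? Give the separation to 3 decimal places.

Raw difference: 150.104 − -163.211 = 313.315°.
Normalise into (−180°, 180°]: 313.315° − 360° = -46.685°.
Negative ⇒ the second point lies to the west; separation 46.685°.

46.685° west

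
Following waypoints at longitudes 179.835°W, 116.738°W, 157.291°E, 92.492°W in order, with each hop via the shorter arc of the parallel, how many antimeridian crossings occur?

Leg 1: -179.835° → -116.738°, shortest Δλ = 63.097° (east) — does not cross 180°.
Leg 2: -116.738° → +157.291°, shortest Δλ = -85.971° (west) — crosses 180°.
Leg 3: +157.291° → -92.492°, shortest Δλ = 110.217° (east) — crosses 180°.
Total crossings: 2.

2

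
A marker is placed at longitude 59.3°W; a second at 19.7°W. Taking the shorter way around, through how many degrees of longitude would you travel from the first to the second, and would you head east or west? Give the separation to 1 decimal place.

39.6° east

Raw difference: -19.7 − -59.3 = 39.6°.
Normalise into (−180°, 180°]: 39.6° stays 39.6°.
Positive ⇒ the second point lies to the east; separation 39.6°.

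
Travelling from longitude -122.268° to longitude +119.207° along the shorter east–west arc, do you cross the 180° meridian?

Yes

Naïve |119.207 − -122.268| = 241.475° > 180°, so the shorter arc goes the other way round — across 180°.
Signed shortest Δλ = ((119.207 − -122.268 + 180) mod 360) − 180 = -118.525°.
Going west by 118.525° from -122.268° passes through 180° before reaching +119.207°.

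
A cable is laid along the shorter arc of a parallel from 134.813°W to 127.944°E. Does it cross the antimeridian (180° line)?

Naïve |127.944 − -134.813| = 262.757° > 180°, so the shorter arc goes the other way round — across 180°.
Signed shortest Δλ = ((127.944 − -134.813 + 180) mod 360) − 180 = -97.243°.
Going west by 97.243° from -134.813° passes through 180° before reaching +127.944°.

Yes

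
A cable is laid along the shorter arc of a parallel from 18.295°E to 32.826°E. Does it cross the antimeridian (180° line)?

Signed shortest Δλ = ((32.826 − 18.295 + 180) mod 360) − 180 = 14.531°.
Going east by 14.531° from +18.295° reaches +32.826° without touching 180°.

No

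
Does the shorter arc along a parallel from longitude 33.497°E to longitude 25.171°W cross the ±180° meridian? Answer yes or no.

No

Signed shortest Δλ = ((-25.171 − 33.497 + 180) mod 360) − 180 = -58.668°.
Going west by 58.668° from +33.497° reaches -25.171° without touching 180°.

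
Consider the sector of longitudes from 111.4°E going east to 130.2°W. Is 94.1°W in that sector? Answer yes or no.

Band width going east from +111.4° to -130.2°: ((-130.2 − 111.4) mod 360) = 118.4°.
Offset of -94.1° east of the west edge: ((-94.1 − 111.4) mod 360) = 154.5°.
154.5° > 118.4° ⇒ outside.

No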